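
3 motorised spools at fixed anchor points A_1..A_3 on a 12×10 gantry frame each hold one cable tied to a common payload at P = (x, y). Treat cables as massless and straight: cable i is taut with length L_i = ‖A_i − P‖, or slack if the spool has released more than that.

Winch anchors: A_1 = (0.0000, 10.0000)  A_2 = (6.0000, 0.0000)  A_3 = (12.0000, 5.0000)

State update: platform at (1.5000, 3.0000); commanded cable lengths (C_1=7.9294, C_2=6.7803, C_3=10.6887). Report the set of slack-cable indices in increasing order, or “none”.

1, 2

cable 1: √((-1.5000)²+(7.0000)²)=7.1589, C_1=7.9294: slack
cable 2: √((4.5000)²+(-3.0000)²)=5.4083, C_2=6.7803: slack
cable 3: √((10.5000)²+(2.0000)²)=10.6888, C_3=10.6887: taut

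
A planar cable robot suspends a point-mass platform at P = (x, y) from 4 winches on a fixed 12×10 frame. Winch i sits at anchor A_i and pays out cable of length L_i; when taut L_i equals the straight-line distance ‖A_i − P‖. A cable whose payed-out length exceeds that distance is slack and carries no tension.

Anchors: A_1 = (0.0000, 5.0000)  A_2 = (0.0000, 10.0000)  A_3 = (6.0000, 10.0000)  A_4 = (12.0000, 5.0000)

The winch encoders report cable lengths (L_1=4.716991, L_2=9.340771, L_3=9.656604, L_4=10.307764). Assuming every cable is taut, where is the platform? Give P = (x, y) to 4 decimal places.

circle eqns → linear via eq_j − eq_1; set q_j = A_j·A_j − L_j²
q_1 = 0.0000+25.0000−22.2500 = 2.7500
0.0000·x − 10.0000·y = q_1−q_2 = -10.0000
-12.0000·x − 10.0000·y = q_1−q_3 = -40.0000
-24.0000·x + 0.0000·y = q_1−q_4 = -60.0000
solve first two rows → x=2.5000, y=1.0000
check cable 4: ‖A_4−P‖² = 106.2500 ≈ L_4² = 106.2500 ✓

(2.5000, 1.0000)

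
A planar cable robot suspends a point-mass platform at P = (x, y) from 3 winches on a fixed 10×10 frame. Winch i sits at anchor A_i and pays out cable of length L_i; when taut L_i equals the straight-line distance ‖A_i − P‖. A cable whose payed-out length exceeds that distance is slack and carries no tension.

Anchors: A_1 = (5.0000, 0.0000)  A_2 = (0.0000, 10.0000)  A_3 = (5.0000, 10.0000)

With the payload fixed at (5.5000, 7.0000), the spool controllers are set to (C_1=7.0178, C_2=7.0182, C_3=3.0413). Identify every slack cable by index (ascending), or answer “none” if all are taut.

cable 1: √((-0.5000)²+(-7.0000)²)=7.0178, C_1=7.0178: taut
cable 2: √((-5.5000)²+(3.0000)²)=6.2650, C_2=7.0182: slack
cable 3: √((-0.5000)²+(3.0000)²)=3.0414, C_3=3.0413: taut

2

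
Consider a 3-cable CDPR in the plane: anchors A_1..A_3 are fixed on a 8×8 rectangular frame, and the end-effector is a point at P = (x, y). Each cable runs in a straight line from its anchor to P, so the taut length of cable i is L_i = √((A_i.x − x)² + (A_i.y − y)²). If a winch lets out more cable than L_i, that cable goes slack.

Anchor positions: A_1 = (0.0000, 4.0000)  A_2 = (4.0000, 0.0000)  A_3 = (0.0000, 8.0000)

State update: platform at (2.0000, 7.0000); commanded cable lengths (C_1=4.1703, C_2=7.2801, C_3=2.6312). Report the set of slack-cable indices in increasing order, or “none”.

i=1: geometric 3.6056 vs commanded 4.1703 ⇒ slack
i=2: geometric 7.2801 vs commanded 7.2801 ⇒ taut
i=3: geometric 2.2361 vs commanded 2.6312 ⇒ slack

1, 3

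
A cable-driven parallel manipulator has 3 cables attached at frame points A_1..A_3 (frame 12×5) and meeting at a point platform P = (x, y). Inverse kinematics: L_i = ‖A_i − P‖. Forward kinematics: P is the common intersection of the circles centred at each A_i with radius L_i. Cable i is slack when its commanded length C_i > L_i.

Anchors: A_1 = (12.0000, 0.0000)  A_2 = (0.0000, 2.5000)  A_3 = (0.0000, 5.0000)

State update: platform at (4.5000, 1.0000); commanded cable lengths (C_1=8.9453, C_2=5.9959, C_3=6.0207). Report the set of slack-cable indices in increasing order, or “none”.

1, 2

cable 1: √((7.5000)²+(-1.0000)²)=7.5664, C_1=8.9453: slack
cable 2: √((-4.5000)²+(1.5000)²)=4.7434, C_2=5.9959: slack
cable 3: √((-4.5000)²+(4.0000)²)=6.0208, C_3=6.0207: taut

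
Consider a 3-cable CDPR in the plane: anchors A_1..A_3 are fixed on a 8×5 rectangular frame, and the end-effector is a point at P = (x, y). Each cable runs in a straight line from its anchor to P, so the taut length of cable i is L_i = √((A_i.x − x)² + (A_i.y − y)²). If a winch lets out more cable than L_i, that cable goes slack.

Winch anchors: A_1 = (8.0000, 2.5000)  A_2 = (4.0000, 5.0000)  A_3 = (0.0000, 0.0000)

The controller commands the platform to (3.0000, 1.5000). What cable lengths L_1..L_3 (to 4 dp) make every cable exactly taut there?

(5.0990, 3.6401, 3.3541)

L_1: Δ = A_1−P = (5.0000, 1.0000) → ‖Δ‖ = √26.0000 = 5.0990
L_2: Δ = A_2−P = (1.0000, 3.5000) → ‖Δ‖ = √13.2500 = 3.6401
L_3: Δ = A_3−P = (-3.0000, -1.5000) → ‖Δ‖ = √11.2500 = 3.3541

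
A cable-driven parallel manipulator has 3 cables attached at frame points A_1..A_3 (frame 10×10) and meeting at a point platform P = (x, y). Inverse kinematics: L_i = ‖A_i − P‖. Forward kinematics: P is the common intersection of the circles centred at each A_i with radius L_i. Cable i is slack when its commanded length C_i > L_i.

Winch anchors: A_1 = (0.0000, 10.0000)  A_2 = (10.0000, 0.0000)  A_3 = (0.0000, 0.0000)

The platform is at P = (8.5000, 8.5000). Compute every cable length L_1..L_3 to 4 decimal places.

(8.6313, 8.6313, 12.0208)

cable 1: Δx=-8.5000, Δy=1.5000; L_1 = √(Δx²+Δy²) = 8.6313
cable 2: Δx=1.5000, Δy=-8.5000; L_2 = √(Δx²+Δy²) = 8.6313
cable 3: Δx=-8.5000, Δy=-8.5000; L_3 = √(Δx²+Δy²) = 12.0208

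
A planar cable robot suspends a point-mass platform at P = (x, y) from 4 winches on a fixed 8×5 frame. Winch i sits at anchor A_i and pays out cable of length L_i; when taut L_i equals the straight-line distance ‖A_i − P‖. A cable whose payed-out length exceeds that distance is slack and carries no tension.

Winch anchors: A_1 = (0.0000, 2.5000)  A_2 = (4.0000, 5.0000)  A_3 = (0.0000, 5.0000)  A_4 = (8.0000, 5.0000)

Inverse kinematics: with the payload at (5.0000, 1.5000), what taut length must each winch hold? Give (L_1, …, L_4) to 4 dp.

cable 1: Δx=-5.0000, Δy=1.0000; L_1 = √(Δx²+Δy²) = 5.0990
cable 2: Δx=-1.0000, Δy=3.5000; L_2 = √(Δx²+Δy²) = 3.6401
cable 3: Δx=-5.0000, Δy=3.5000; L_3 = √(Δx²+Δy²) = 6.1033
cable 4: Δx=3.0000, Δy=3.5000; L_4 = √(Δx²+Δy²) = 4.6098

(5.0990, 3.6401, 6.1033, 4.6098)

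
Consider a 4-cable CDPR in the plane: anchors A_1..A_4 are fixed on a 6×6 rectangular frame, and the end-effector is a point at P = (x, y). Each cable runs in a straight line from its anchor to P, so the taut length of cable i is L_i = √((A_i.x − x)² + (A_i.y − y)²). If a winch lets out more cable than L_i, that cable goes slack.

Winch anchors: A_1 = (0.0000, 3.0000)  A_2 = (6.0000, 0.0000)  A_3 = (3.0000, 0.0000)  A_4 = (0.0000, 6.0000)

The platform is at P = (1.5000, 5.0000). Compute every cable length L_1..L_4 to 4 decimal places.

(2.5000, 6.7268, 5.2202, 1.8028)

L_1 = √((0.0000−1.5000)² + (3.0000−5.0000)²) = 2.5000
L_2 = √((6.0000−1.5000)² + (0.0000−5.0000)²) = 6.7268
L_3 = √((3.0000−1.5000)² + (0.0000−5.0000)²) = 5.2202
L_4 = √((0.0000−1.5000)² + (6.0000−5.0000)²) = 1.8028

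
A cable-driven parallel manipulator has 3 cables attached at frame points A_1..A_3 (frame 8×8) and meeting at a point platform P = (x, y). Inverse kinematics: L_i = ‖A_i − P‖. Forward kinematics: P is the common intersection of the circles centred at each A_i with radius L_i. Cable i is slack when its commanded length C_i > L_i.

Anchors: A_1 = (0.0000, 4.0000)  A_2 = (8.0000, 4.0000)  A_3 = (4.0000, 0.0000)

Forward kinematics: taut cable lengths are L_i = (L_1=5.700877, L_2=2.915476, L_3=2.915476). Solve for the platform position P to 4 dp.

(5.5000, 2.5000)

each cable: (A_i−P)·(A_i−P) = L_i²; let c_i = ‖A_i‖²−L_i²
c_1 = 0.0000+16.0000−32.5000 = -16.5000
row 1: -16.0000x + 0.0000y = -88.0000  (c_2=71.5000)
row 2: -8.0000x + 8.0000y = -24.0000  (c_3=7.5000)
Cramer on rows 1–2 → x = 5.5000, y = 2.5000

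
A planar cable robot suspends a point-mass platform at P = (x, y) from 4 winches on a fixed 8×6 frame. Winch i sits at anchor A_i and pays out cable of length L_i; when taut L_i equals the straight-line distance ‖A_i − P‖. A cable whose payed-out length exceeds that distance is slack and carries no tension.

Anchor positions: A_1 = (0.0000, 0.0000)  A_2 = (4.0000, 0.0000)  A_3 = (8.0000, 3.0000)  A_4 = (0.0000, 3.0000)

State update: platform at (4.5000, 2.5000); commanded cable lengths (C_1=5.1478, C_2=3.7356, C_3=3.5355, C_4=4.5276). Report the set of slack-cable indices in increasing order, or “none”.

2

cable 1: √((-4.5000)²+(-2.5000)²)=5.1478, C_1=5.1478: taut
cable 2: √((-0.5000)²+(-2.5000)²)=2.5495, C_2=3.7356: slack
cable 3: √((3.5000)²+(0.5000)²)=3.5355, C_3=3.5355: taut
cable 4: √((-4.5000)²+(0.5000)²)=4.5277, C_4=4.5276: taut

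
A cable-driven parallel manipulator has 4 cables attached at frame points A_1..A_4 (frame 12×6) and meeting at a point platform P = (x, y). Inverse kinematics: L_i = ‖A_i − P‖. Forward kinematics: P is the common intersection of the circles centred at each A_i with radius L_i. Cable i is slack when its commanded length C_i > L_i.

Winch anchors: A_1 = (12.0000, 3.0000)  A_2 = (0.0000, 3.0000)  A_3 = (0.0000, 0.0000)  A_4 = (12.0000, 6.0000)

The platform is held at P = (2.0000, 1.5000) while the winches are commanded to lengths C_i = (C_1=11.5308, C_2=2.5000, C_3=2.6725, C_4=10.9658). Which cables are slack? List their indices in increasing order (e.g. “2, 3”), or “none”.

1, 3

cable 1: L_1 = ‖A_1−P‖ = 10.1119;  C_1 = 11.5308 → slack
cable 2: L_2 = ‖A_2−P‖ = 2.5000;  C_2 = 2.5000 → taut
cable 3: L_3 = ‖A_3−P‖ = 2.5000;  C_3 = 2.6725 → slack
cable 4: L_4 = ‖A_4−P‖ = 10.9659;  C_4 = 10.9658 → taut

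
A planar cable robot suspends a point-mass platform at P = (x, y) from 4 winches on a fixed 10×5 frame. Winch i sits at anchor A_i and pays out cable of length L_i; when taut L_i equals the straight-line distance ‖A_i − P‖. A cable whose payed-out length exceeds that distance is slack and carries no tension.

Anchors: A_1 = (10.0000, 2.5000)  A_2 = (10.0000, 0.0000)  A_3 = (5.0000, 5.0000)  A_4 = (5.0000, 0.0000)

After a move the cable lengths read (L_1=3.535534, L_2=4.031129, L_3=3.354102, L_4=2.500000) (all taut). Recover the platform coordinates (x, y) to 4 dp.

each cable: (A_i−P)·(A_i−P) = L_i²; let q_i = ‖A_i‖²−L_i²
q_1 = 100.0000+6.2500−12.5000 = 93.7500
row 1: 0.0000x + 5.0000y = 10.0000  (q_2=83.7500)
row 2: 10.0000x − 5.0000y = 55.0000  (q_3=38.7500)
row 3: 10.0000x + 5.0000y = 75.0000  (q_4=18.7500)
Cramer on rows 1–2 → x = 6.5000, y = 2.0000
check cable 4: ‖A_4−P‖² = 6.2500 ≈ L_4² = 6.2500 ✓

(6.5000, 2.0000)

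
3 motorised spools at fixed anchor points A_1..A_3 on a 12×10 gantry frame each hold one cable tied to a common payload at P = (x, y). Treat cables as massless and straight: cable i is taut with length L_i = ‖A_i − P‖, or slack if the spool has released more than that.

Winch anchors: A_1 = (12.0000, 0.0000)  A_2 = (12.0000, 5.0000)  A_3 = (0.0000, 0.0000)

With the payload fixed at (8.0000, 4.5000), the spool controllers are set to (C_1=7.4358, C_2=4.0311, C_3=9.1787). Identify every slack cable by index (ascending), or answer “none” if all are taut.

1

cable 1: √((4.0000)²+(-4.5000)²)=6.0208, C_1=7.4358: slack
cable 2: √((4.0000)²+(0.5000)²)=4.0311, C_2=4.0311: taut
cable 3: √((-8.0000)²+(-4.5000)²)=9.1788, C_3=9.1787: taut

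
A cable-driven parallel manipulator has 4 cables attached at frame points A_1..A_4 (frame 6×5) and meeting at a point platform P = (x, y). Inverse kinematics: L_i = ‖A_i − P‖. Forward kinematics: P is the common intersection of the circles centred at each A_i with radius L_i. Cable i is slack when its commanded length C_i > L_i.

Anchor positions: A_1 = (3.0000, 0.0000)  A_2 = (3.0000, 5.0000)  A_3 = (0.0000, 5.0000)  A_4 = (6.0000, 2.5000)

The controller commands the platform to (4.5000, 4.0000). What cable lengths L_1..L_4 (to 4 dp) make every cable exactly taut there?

(4.2720, 1.8028, 4.6098, 2.1213)

L_1: Δ = A_1−P = (-1.5000, -4.0000) → ‖Δ‖ = √18.2500 = 4.2720
L_2: Δ = A_2−P = (-1.5000, 1.0000) → ‖Δ‖ = √3.2500 = 1.8028
L_3: Δ = A_3−P = (-4.5000, 1.0000) → ‖Δ‖ = √21.2500 = 4.6098
L_4: Δ = A_4−P = (1.5000, -1.5000) → ‖Δ‖ = √4.5000 = 2.1213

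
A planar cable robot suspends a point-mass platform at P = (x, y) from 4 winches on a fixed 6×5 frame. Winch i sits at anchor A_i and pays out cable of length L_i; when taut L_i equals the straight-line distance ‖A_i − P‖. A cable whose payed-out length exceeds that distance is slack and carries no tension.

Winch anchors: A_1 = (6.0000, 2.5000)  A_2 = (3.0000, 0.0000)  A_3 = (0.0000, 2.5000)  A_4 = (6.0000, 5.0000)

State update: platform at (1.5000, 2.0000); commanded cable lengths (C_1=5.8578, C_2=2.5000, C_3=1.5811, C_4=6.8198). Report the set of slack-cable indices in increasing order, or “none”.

cable 1: L_1 = ‖A_1−P‖ = 4.5277;  C_1 = 5.8578 → slack
cable 2: L_2 = ‖A_2−P‖ = 2.5000;  C_2 = 2.5000 → taut
cable 3: L_3 = ‖A_3−P‖ = 1.5811;  C_3 = 1.5811 → taut
cable 4: L_4 = ‖A_4−P‖ = 5.4083;  C_4 = 6.8198 → slack

1, 4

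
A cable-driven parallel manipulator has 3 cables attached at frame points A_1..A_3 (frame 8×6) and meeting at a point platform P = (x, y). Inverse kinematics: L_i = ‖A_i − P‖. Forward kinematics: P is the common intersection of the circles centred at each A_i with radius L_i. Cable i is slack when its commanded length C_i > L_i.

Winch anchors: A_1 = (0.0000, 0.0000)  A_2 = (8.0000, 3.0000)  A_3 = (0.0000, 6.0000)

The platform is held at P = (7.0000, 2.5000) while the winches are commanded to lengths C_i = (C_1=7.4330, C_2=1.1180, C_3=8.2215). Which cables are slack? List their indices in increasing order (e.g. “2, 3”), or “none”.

3

cable 1: √((-7.0000)²+(-2.5000)²)=7.4330, C_1=7.4330: taut
cable 2: √((1.0000)²+(0.5000)²)=1.1180, C_2=1.1180: taut
cable 3: √((-7.0000)²+(3.5000)²)=7.8262, C_3=8.2215: slack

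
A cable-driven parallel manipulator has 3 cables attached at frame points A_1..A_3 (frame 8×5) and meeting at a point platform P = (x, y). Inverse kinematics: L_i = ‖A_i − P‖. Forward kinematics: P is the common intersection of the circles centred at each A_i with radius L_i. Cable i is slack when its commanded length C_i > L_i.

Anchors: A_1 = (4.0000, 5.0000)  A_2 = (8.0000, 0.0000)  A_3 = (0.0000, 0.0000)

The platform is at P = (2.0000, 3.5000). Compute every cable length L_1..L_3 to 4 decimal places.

(2.5000, 6.9462, 4.0311)

L_1: Δ = A_1−P = (2.0000, 1.5000) → ‖Δ‖ = √6.2500 = 2.5000
L_2: Δ = A_2−P = (6.0000, -3.5000) → ‖Δ‖ = √48.2500 = 6.9462
L_3: Δ = A_3−P = (-2.0000, -3.5000) → ‖Δ‖ = √16.2500 = 4.0311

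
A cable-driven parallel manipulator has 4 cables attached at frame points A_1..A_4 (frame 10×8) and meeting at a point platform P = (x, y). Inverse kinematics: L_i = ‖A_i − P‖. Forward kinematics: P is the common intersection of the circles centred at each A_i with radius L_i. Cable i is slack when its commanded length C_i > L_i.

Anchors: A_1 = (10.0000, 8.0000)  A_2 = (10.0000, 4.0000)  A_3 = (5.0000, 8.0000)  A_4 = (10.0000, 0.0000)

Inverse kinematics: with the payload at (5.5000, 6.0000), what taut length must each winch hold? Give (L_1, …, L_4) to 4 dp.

(4.9244, 4.9244, 2.0616, 7.5000)

L_1: Δ = A_1−P = (4.5000, 2.0000) → ‖Δ‖ = √24.2500 = 4.9244
L_2: Δ = A_2−P = (4.5000, -2.0000) → ‖Δ‖ = √24.2500 = 4.9244
L_3: Δ = A_3−P = (-0.5000, 2.0000) → ‖Δ‖ = √4.2500 = 2.0616
L_4: Δ = A_4−P = (4.5000, -6.0000) → ‖Δ‖ = √56.2500 = 7.5000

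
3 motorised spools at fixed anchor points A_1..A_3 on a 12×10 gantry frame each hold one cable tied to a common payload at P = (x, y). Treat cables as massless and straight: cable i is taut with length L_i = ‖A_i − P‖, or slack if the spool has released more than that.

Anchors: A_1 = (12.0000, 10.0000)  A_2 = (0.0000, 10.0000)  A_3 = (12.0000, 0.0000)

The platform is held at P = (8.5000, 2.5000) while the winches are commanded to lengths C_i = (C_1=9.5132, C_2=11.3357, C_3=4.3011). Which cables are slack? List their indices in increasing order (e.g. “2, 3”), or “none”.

1

cable 1: L_1 = ‖A_1−P‖ = 8.2765;  C_1 = 9.5132 → slack
cable 2: L_2 = ‖A_2−P‖ = 11.3358;  C_2 = 11.3357 → taut
cable 3: L_3 = ‖A_3−P‖ = 4.3012;  C_3 = 4.3011 → taut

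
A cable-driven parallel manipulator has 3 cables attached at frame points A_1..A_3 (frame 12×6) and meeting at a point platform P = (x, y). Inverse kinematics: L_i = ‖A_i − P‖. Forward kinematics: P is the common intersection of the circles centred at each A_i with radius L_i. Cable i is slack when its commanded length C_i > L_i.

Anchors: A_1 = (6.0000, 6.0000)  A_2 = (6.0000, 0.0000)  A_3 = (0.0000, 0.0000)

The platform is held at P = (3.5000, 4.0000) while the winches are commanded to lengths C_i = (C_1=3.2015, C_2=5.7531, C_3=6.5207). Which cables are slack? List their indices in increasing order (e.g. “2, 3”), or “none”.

2, 3

i=1: geometric 3.2016 vs commanded 3.2015 ⇒ taut
i=2: geometric 4.7170 vs commanded 5.7531 ⇒ slack
i=3: geometric 5.3151 vs commanded 6.5207 ⇒ slack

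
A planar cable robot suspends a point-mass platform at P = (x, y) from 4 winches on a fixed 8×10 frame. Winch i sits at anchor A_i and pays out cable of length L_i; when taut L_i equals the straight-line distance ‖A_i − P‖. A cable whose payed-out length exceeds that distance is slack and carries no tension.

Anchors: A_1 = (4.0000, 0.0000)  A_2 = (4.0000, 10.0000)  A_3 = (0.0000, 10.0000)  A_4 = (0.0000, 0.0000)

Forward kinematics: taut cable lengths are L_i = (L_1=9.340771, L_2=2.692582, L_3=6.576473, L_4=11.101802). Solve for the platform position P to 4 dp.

(6.5000, 9.0000)

circle eqns → linear via eq_j − eq_1; set k_j = A_j·A_j − L_j²
k_1 = 16.0000+0.0000−87.2500 = -71.2500
0.0000·x − 20.0000·y = k_1−k_2 = -180.0000
8.0000·x − 20.0000·y = k_1−k_3 = -128.0000
8.0000·x + 0.0000·y = k_1−k_4 = 52.0000
solve first two rows → x=6.5000, y=9.0000
check cable 4: ‖A_4−P‖² = 123.2500 ≈ L_4² = 123.2500 ✓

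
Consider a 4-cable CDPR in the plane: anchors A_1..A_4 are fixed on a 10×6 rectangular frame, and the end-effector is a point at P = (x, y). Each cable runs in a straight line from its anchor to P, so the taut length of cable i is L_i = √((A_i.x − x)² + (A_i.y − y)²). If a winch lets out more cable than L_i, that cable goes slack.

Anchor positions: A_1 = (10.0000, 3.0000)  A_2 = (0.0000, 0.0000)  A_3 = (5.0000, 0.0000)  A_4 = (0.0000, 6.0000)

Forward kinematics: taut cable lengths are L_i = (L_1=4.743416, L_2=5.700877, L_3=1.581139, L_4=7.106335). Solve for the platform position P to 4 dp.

(5.5000, 1.5000)

circle eqns → linear via eq_j − eq_1; set k_j = A_j·A_j − L_j²
k_1 = 100.0000+9.0000−22.5000 = 86.5000
20.0000·x + 6.0000·y = k_1−k_2 = 119.0000
10.0000·x + 6.0000·y = k_1−k_3 = 64.0000
20.0000·x − 6.0000·y = k_1−k_4 = 101.0000
solve first two rows → x=5.5000, y=1.5000
check cable 4: ‖A_4−P‖² = 50.5000 ≈ L_4² = 50.5000 ✓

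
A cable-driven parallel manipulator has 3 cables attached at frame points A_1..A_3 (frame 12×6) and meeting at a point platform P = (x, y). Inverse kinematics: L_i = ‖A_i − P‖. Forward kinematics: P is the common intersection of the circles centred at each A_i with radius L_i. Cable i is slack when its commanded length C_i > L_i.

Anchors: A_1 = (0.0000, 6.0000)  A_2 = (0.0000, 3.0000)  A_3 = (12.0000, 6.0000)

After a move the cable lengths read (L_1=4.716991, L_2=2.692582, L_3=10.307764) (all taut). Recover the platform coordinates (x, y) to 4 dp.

circle eqns → linear via eq_j − eq_1; set q_j = A_j·A_j − L_j²
q_1 = 0.0000+36.0000−22.2500 = 13.7500
0.0000·x + 6.0000·y = q_1−q_2 = 12.0000
-24.0000·x + 0.0000·y = q_1−q_3 = -60.0000
solve first two rows → x=2.5000, y=2.0000

(2.5000, 2.0000)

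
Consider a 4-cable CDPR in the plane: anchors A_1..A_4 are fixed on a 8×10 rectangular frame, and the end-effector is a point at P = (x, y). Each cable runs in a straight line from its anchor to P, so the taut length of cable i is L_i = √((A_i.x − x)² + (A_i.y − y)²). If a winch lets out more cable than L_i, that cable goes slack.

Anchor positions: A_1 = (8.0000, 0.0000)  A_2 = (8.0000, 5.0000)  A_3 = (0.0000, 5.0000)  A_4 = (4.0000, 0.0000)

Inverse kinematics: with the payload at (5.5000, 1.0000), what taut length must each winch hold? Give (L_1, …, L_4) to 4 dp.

L_1: Δ = A_1−P = (2.5000, -1.0000) → ‖Δ‖ = √7.2500 = 2.6926
L_2: Δ = A_2−P = (2.5000, 4.0000) → ‖Δ‖ = √22.2500 = 4.7170
L_3: Δ = A_3−P = (-5.5000, 4.0000) → ‖Δ‖ = √46.2500 = 6.8007
L_4: Δ = A_4−P = (-1.5000, -1.0000) → ‖Δ‖ = √3.2500 = 1.8028

(2.6926, 4.7170, 6.8007, 1.8028)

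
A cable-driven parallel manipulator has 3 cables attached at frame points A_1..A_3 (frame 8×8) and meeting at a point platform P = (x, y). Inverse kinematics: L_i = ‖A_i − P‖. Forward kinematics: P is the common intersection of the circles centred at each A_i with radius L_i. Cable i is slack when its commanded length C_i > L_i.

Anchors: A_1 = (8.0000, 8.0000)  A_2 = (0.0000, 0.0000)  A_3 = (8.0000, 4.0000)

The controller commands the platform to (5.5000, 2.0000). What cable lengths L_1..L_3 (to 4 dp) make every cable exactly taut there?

L_1: Δ = A_1−P = (2.5000, 6.0000) → ‖Δ‖ = √42.2500 = 6.5000
L_2: Δ = A_2−P = (-5.5000, -2.0000) → ‖Δ‖ = √34.2500 = 5.8523
L_3: Δ = A_3−P = (2.5000, 2.0000) → ‖Δ‖ = √10.2500 = 3.2016

(6.5000, 5.8523, 3.2016)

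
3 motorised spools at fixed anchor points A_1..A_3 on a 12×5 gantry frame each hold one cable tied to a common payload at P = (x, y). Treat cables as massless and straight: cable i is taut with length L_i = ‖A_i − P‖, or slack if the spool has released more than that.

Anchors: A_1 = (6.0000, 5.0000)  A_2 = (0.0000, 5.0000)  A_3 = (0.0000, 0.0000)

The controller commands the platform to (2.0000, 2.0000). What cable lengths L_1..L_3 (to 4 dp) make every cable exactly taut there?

(5.0000, 3.6056, 2.8284)

L_1: Δ = A_1−P = (4.0000, 3.0000) → ‖Δ‖ = √25.0000 = 5.0000
L_2: Δ = A_2−P = (-2.0000, 3.0000) → ‖Δ‖ = √13.0000 = 3.6056
L_3: Δ = A_3−P = (-2.0000, -2.0000) → ‖Δ‖ = √8.0000 = 2.8284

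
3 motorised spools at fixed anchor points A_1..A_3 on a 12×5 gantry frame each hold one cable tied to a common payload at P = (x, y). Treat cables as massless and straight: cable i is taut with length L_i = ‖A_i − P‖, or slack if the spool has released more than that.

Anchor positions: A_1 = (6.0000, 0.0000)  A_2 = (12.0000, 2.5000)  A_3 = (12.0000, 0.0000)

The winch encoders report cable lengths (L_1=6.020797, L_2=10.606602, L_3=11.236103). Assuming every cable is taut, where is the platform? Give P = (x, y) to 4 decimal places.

(1.5000, 4.0000)

circle eqns → linear via eq_j − eq_1; set c_j = A_j·A_j − L_j²
c_1 = 36.0000+0.0000−36.2500 = -0.2500
-12.0000·x − 5.0000·y = c_1−c_2 = -38.0000
-12.0000·x + 0.0000·y = c_1−c_3 = -18.0000
solve first two rows → x=1.5000, y=4.0000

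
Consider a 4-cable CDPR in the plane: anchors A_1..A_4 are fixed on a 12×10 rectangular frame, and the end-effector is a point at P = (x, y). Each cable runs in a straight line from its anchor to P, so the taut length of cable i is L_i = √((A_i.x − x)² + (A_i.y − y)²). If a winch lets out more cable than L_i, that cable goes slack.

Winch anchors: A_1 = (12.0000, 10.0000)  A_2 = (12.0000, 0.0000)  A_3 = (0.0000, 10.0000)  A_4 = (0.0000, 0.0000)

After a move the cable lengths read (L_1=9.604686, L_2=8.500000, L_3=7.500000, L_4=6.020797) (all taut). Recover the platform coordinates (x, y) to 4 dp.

circle eqns → linear via eq_j − eq_1; set c_j = A_j·A_j − L_j²
c_1 = 144.0000+100.0000−92.2500 = 151.7500
0.0000·x + 20.0000·y = c_1−c_2 = 80.0000
24.0000·x + 0.0000·y = c_1−c_3 = 108.0000
24.0000·x + 20.0000·y = c_1−c_4 = 188.0000
solve first two rows → x=4.5000, y=4.0000
check cable 4: ‖A_4−P‖² = 36.2500 ≈ L_4² = 36.2500 ✓

(4.5000, 4.0000)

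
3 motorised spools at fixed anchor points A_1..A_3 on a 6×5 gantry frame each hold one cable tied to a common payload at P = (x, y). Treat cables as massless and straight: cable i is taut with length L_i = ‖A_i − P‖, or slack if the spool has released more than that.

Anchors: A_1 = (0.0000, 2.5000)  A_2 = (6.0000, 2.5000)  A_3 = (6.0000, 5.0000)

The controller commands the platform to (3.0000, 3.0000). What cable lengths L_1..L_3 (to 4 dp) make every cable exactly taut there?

cable 1: Δx=-3.0000, Δy=-0.5000; L_1 = √(Δx²+Δy²) = 3.0414
cable 2: Δx=3.0000, Δy=-0.5000; L_2 = √(Δx²+Δy²) = 3.0414
cable 3: Δx=3.0000, Δy=2.0000; L_3 = √(Δx²+Δy²) = 3.6056

(3.0414, 3.0414, 3.6056)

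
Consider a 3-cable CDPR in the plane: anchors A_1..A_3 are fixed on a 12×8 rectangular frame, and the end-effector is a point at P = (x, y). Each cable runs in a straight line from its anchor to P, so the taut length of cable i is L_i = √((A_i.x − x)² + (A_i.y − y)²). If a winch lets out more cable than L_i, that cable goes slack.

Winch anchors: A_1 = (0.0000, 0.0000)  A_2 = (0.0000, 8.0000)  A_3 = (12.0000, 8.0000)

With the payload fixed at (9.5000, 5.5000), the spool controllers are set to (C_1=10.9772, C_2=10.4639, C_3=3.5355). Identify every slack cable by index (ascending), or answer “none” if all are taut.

cable 1: L_1 = ‖A_1−P‖ = 10.9772;  C_1 = 10.9772 → taut
cable 2: L_2 = ‖A_2−P‖ = 9.8234;  C_2 = 10.4639 → slack
cable 3: L_3 = ‖A_3−P‖ = 3.5355;  C_3 = 3.5355 → taut

2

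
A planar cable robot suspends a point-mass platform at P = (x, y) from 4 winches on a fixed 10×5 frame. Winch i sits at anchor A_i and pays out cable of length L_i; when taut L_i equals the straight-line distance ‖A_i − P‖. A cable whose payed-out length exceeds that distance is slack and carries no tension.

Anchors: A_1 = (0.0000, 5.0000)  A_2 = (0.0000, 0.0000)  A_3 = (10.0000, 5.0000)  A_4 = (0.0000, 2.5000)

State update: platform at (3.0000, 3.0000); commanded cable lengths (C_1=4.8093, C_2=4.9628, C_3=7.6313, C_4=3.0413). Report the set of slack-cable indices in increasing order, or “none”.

cable 1: L_1 = ‖A_1−P‖ = 3.6056;  C_1 = 4.8093 → slack
cable 2: L_2 = ‖A_2−P‖ = 4.2426;  C_2 = 4.9628 → slack
cable 3: L_3 = ‖A_3−P‖ = 7.2801;  C_3 = 7.6313 → slack
cable 4: L_4 = ‖A_4−P‖ = 3.0414;  C_4 = 3.0413 → taut

1, 2, 3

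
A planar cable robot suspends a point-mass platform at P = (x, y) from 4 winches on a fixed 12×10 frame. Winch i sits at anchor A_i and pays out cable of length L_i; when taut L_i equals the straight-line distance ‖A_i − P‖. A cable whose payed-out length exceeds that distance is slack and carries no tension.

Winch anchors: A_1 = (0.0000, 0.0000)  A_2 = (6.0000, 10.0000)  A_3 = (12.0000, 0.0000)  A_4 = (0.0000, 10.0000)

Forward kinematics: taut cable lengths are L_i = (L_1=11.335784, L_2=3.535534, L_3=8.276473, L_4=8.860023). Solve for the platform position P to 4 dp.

circle eqns → linear via eq_j − eq_1; set q_j = A_j·A_j − L_j²
q_1 = 0.0000+0.0000−128.5000 = -128.5000
-12.0000·x − 20.0000·y = q_1−q_2 = -252.0000
-24.0000·x + 0.0000·y = q_1−q_3 = -204.0000
0.0000·x − 20.0000·y = q_1−q_4 = -150.0000
solve first two rows → x=8.5000, y=7.5000
check cable 4: ‖A_4−P‖² = 78.5000 ≈ L_4² = 78.5000 ✓

(8.5000, 7.5000)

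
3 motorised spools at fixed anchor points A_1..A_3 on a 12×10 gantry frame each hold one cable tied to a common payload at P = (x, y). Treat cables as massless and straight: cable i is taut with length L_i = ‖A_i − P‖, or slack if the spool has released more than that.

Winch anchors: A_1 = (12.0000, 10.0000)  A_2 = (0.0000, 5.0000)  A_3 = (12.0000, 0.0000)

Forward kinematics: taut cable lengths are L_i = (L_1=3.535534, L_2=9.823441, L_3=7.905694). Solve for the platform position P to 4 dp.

circle eqns → linear via eq_j − eq_1; set k_j = A_j·A_j − L_j²
k_1 = 144.0000+100.0000−12.5000 = 231.5000
24.0000·x + 10.0000·y = k_1−k_2 = 303.0000
0.0000·x + 20.0000·y = k_1−k_3 = 150.0000
solve first two rows → x=9.5000, y=7.5000

(9.5000, 7.5000)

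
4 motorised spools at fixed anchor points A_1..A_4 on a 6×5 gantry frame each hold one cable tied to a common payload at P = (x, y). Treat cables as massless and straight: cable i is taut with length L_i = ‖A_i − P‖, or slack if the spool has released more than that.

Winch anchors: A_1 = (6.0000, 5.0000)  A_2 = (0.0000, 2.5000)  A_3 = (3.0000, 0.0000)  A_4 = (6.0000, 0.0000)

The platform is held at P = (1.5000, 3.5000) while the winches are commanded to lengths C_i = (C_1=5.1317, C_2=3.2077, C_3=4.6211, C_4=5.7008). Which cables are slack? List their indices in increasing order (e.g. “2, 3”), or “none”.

1, 2, 3

i=1: geometric 4.7434 vs commanded 5.1317 ⇒ slack
i=2: geometric 1.8028 vs commanded 3.2077 ⇒ slack
i=3: geometric 3.8079 vs commanded 4.6211 ⇒ slack
i=4: geometric 5.7009 vs commanded 5.7008 ⇒ taut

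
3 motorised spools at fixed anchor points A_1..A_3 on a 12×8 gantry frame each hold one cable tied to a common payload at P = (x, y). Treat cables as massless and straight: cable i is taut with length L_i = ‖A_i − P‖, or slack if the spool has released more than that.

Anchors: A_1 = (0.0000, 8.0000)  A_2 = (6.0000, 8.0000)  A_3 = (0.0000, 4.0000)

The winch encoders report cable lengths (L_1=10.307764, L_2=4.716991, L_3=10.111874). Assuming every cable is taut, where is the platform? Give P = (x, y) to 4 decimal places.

circle eqns → linear via eq_j − eq_1; set k_j = A_j·A_j − L_j²
k_1 = 0.0000+64.0000−106.2500 = -42.2500
-12.0000·x + 0.0000·y = k_1−k_2 = -120.0000
0.0000·x + 8.0000·y = k_1−k_3 = 44.0000
solve first two rows → x=10.0000, y=5.5000

(10.0000, 5.5000)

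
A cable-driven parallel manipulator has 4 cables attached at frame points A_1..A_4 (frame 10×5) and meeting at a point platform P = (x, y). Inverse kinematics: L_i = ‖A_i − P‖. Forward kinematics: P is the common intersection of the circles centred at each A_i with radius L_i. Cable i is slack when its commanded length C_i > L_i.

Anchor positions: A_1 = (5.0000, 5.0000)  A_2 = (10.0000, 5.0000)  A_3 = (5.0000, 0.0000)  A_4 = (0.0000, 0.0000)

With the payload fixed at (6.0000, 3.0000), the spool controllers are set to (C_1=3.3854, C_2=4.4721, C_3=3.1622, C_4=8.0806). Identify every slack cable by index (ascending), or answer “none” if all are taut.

1, 4

cable 1: √((-1.0000)²+(2.0000)²)=2.2361, C_1=3.3854: slack
cable 2: √((4.0000)²+(2.0000)²)=4.4721, C_2=4.4721: taut
cable 3: √((-1.0000)²+(-3.0000)²)=3.1623, C_3=3.1622: taut
cable 4: √((-6.0000)²+(-3.0000)²)=6.7082, C_4=8.0806: slack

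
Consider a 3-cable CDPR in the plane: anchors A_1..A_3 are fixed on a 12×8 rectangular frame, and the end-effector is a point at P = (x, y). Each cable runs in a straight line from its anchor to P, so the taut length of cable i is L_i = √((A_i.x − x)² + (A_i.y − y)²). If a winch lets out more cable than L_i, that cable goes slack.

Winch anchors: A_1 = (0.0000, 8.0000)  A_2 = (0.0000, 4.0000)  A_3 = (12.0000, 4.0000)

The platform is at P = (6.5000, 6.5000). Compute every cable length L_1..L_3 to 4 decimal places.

(6.6708, 6.9642, 6.0415)

cable 1: Δx=-6.5000, Δy=1.5000; L_1 = √(Δx²+Δy²) = 6.6708
cable 2: Δx=-6.5000, Δy=-2.5000; L_2 = √(Δx²+Δy²) = 6.9642
cable 3: Δx=5.5000, Δy=-2.5000; L_3 = √(Δx²+Δy²) = 6.0415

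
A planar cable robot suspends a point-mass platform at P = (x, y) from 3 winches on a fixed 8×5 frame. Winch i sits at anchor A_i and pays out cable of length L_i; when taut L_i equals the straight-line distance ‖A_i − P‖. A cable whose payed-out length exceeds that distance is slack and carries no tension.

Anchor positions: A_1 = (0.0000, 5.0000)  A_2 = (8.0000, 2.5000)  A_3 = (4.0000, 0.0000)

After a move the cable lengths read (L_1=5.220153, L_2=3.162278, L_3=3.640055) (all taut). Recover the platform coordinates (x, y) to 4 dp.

(5.0000, 3.5000)

circle eqns → linear via eq_j − eq_1; set q_j = A_j·A_j − L_j²
q_1 = 0.0000+25.0000−27.2500 = -2.2500
-16.0000·x + 5.0000·y = q_1−q_2 = -62.5000
-8.0000·x + 10.0000·y = q_1−q_3 = -5.0000
solve first two rows → x=5.0000, y=3.5000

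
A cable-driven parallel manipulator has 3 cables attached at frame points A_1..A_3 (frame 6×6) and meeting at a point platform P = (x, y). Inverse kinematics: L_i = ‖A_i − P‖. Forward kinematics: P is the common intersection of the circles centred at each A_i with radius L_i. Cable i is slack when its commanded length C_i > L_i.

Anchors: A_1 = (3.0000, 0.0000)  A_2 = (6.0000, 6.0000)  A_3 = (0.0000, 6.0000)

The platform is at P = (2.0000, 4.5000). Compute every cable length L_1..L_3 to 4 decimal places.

cable 1: Δx=1.0000, Δy=-4.5000; L_1 = √(Δx²+Δy²) = 4.6098
cable 2: Δx=4.0000, Δy=1.5000; L_2 = √(Δx²+Δy²) = 4.2720
cable 3: Δx=-2.0000, Δy=1.5000; L_3 = √(Δx²+Δy²) = 2.5000

(4.6098, 4.2720, 2.5000)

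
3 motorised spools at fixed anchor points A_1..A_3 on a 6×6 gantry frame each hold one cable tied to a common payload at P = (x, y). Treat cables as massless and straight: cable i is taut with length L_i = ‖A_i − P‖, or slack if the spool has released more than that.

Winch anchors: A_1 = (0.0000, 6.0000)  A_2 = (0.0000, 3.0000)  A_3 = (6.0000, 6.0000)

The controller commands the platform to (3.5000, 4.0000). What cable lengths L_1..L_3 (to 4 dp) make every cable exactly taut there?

(4.0311, 3.6401, 3.2016)

L_1 = √((0.0000−3.5000)² + (6.0000−4.0000)²) = 4.0311
L_2 = √((0.0000−3.5000)² + (3.0000−4.0000)²) = 3.6401
L_3 = √((6.0000−3.5000)² + (6.0000−4.0000)²) = 3.2016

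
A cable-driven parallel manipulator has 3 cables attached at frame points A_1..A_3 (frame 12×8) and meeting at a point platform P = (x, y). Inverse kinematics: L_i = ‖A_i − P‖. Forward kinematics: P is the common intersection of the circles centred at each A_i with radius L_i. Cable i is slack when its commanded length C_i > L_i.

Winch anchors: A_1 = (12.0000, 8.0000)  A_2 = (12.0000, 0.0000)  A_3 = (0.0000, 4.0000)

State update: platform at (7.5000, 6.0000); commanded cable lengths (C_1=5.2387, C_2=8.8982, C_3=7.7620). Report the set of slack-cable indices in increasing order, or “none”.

1, 2

cable 1: √((4.5000)²+(2.0000)²)=4.9244, C_1=5.2387: slack
cable 2: √((4.5000)²+(-6.0000)²)=7.5000, C_2=8.8982: slack
cable 3: √((-7.5000)²+(-2.0000)²)=7.7621, C_3=7.7620: taut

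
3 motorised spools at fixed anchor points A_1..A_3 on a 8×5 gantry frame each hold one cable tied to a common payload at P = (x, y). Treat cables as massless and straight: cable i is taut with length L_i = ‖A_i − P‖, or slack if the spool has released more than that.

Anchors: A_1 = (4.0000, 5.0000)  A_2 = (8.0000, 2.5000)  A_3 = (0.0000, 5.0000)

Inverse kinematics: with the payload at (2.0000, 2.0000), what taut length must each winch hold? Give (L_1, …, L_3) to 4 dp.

L_1 = √((4.0000−2.0000)² + (5.0000−2.0000)²) = 3.6056
L_2 = √((8.0000−2.0000)² + (2.5000−2.0000)²) = 6.0208
L_3 = √((0.0000−2.0000)² + (5.0000−2.0000)²) = 3.6056

(3.6056, 6.0208, 3.6056)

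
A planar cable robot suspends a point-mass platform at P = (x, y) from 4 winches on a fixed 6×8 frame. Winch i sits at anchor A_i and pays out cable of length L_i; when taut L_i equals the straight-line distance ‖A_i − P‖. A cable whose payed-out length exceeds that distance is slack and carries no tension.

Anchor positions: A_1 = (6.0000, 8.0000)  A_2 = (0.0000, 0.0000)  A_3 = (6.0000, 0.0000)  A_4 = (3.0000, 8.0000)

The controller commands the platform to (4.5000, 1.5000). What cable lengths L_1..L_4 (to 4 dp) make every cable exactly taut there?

L_1 = √((6.0000−4.5000)² + (8.0000−1.5000)²) = 6.6708
L_2 = √((0.0000−4.5000)² + (0.0000−1.5000)²) = 4.7434
L_3 = √((6.0000−4.5000)² + (0.0000−1.5000)²) = 2.1213
L_4 = √((3.0000−4.5000)² + (8.0000−1.5000)²) = 6.6708

(6.6708, 4.7434, 2.1213, 6.6708)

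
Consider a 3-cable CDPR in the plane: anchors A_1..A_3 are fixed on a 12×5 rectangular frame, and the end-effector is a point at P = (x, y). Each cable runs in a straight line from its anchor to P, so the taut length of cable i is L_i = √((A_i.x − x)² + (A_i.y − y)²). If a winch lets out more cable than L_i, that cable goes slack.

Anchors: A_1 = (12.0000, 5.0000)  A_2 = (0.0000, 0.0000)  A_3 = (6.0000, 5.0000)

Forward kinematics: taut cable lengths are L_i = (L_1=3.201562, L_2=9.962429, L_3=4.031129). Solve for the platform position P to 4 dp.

each cable: (A_i−P)·(A_i−P) = L_i²; let q_i = ‖A_i‖²−L_i²
q_1 = 144.0000+25.0000−10.2500 = 158.7500
row 1: 24.0000x + 10.0000y = 258.0000  (q_2=-99.2500)
row 2: 12.0000x + 0.0000y = 114.0000  (q_3=44.7500)
Cramer on rows 1–2 → x = 9.5000, y = 3.0000

(9.5000, 3.0000)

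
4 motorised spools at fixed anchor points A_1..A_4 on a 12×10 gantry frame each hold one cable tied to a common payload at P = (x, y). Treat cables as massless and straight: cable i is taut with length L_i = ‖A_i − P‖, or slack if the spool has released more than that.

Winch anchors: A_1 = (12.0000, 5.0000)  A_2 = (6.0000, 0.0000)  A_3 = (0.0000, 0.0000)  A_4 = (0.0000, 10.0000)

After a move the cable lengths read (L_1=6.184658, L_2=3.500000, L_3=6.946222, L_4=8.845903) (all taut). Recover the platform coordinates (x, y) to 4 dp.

expand ‖A_i−P‖²=L_i² and subtract eq 1 (c_i ≔ ‖A_i‖²−L_i²)
c_1 = 144.0000+25.0000−38.2500 = 130.7500
eq1−eq2 → [12.0000  10.0000]·P = 107.0000
eq1−eq3 → [24.0000  10.0000]·P = 179.0000
eq1−eq4 → [24.0000  -10.0000]·P = 109.0000
2×2 solve → P = (6.0000, 3.5000)
check cable 4: ‖A_4−P‖² = 78.2500 ≈ L_4² = 78.2500 ✓

(6.0000, 3.5000)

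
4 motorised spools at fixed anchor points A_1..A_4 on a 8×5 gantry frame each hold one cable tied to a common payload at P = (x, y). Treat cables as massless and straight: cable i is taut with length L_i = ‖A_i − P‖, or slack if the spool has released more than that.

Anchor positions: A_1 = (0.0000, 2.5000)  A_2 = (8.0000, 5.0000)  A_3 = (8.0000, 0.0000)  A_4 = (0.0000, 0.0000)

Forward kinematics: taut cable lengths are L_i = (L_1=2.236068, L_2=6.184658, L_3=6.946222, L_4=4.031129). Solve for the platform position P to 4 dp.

each cable: (A_i−P)·(A_i−P) = L_i²; let c_i = ‖A_i‖²−L_i²
c_1 = 0.0000+6.2500−5.0000 = 1.2500
row 1: -16.0000x − 5.0000y = -49.5000  (c_2=50.7500)
row 2: -16.0000x + 5.0000y = -14.5000  (c_3=15.7500)
row 3: 0.0000x + 5.0000y = 17.5000  (c_4=-16.2500)
Cramer on rows 1–2 → x = 2.0000, y = 3.5000
check cable 4: ‖A_4−P‖² = 16.2500 ≈ L_4² = 16.2500 ✓

(2.0000, 3.5000)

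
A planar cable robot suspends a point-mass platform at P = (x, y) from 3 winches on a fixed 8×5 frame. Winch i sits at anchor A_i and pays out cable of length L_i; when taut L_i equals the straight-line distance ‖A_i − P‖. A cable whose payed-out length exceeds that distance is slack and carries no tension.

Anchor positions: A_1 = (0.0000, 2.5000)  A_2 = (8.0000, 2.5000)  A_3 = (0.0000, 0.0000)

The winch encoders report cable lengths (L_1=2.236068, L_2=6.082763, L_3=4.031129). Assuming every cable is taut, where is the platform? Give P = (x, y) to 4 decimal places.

(2.0000, 3.5000)

each cable: (A_i−P)·(A_i−P) = L_i²; let k_i = ‖A_i‖²−L_i²
k_1 = 0.0000+6.2500−5.0000 = 1.2500
row 1: -16.0000x + 0.0000y = -32.0000  (k_2=33.2500)
row 2: 0.0000x + 5.0000y = 17.5000  (k_3=-16.2500)
Cramer on rows 1–2 → x = 2.0000, y = 3.5000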